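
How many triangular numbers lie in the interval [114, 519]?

17

The n-th triangular number is n(n+1)/2.
Smallest index with value ≥ 114: n = 15 (giving 120).
Largest index with value ≤ 519: n = 31 (giving 496).
Indices 15 through 31: 17 terms.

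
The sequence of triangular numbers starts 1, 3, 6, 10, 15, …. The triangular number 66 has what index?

11

Set n(n+1)/2 = 66, giving n² + n − 132 = 0.
The discriminant is 1 + 8·66 = 529, and √529 = 23.
So n = (-1 + 23) / 2 = 22/2 = 11.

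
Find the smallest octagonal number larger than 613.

Solve n(3n−2) > 613 for integer n.
The largest n with value ≤ 613 is 14 (since 560 ≤ 613 < 645), so the first above is n = 15, value 645.

645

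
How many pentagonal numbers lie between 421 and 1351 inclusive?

The n-th pentagonal number is n(3n−1)/2.
Smallest index with value ≥ 421: n = 17 (giving 425).
Largest index with value ≤ 1351: n = 30 (giving 1335).
Indices 17 through 30: 14 terms.

14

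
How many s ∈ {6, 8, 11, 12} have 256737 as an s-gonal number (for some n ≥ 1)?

s = 6: P(6, 358) = 255970 and P(6, 359) = 257403; 256737 is not s-gonal.
s = 8: P(8, 292) = 255208 and P(8, 293) = 256961; 256737 is not s-gonal.
s = 11: P(11, 239) = 256208 and P(11, 240) = 258360; 256737 is not s-gonal.
s = 12: P(12, 227) = 256737. ✓
Hits: s ∈ {12} → 1.

1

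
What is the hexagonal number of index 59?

6903

The 59th hexagonal number is n(2n−1) with n = 59.
59·(2·59 − 1) = 59·117 = 6903.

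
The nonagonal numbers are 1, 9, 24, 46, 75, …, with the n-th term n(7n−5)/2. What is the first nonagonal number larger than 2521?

Solve n(7n−5)/2 > 2521 for integer n.
The largest n with value ≤ 2521 is 27 (since 2484 ≤ 2521 < 2674), so the first above is n = 28, value 2674.

2674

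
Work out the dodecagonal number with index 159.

125769

The 159th dodecagonal number is n(5n−4) with n = 159.
159·(5·159 − 4) = 159·791 = 125769.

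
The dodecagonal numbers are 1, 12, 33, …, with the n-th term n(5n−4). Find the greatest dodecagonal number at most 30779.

Solve n(5n−4) ≤ 30779 for integer n.
n = 78 gives 30108 ≤ 30779, while n = 79 gives 30889 > 30779; so the answer is 30108.

30108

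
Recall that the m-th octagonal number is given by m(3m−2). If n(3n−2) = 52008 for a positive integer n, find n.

132

Set n(3n−2) = 52008, giving 3n² − 2n − 52008 = 0.
The discriminant is 4 + 12·52008 = 624100, and √624100 = 790.
So n = (2 + 790) / 6 = 792/6 = 132.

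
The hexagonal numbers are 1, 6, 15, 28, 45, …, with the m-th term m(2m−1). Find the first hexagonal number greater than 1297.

Solve n(2n−1) > 1297 for integer n.
The largest n with value ≤ 1297 is 25 (since 1225 ≤ 1297 < 1326), so the first above is n = 26, value 1326.

1326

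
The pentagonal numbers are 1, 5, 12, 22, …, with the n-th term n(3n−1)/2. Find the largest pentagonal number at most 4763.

Solve n(3n−1)/2 ≤ 4763 for integer n.
n = 56 gives 4676 ≤ 4763, while n = 57 gives 4845 > 4763; so the answer is 4676.

4676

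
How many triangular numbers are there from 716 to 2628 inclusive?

The n-th triangular number is n(n+1)/2.
Smallest index with value ≥ 716: n = 38 (giving 741).
Largest index with value ≤ 2628: n = 72 (giving 2628).
Indices 38 through 72: 35 terms.

35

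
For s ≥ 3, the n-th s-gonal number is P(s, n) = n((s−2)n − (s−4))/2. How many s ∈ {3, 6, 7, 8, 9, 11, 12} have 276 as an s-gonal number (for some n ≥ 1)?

s = 3: P(3, 23) = 276. ✓
s = 6: P(6, 12) = 276. ✓
s = 7: P(7, 10) = 235 and P(7, 11) = 286; 276 is not s-gonal.
s = 8: P(8, 9) = 225 and P(8, 10) = 280; 276 is not s-gonal.
s = 9: P(9, 9) = 261 and P(9, 10) = 325; 276 is not s-gonal.
s = 11: P(11, 8) = 260 and P(11, 9) = 333; 276 is not s-gonal.
s = 12: P(12, 7) = 217 and P(12, 8) = 288; 276 is not s-gonal.
Hits: s ∈ {3, 6} → 2.

2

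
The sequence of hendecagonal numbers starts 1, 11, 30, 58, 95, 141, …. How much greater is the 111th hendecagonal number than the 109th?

111·(9·111 − 7)/2 = 55056 and 109·(9·109 − 7)/2 = 53083.
Difference: 55056 − 53083 = 1973.

1973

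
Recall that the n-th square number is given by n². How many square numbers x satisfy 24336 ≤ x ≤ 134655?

The n-th square number is n².
Smallest index with value ≥ 24336: n = 156 (giving 24336).
Largest index with value ≤ 134655: n = 366 (giving 133956).
Indices 156 through 366: 211 terms.

211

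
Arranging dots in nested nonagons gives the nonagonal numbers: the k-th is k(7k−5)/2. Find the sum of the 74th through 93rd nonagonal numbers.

Σ i(7i−5)/2 = (7Σi² − 5Σi) / 2 over i = 74..93.
Σi = 4371 − 2701 = 1670 and Σi² = 272459 − 132349 = 140110.
(7·140110 − 5·1670) / 2 = 972420/2 = 486210.

486210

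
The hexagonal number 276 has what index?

Set n(2n−1) = 276, giving 2n² − n − 276 = 0.
So n = (1 + 47) / 4 = 48/4 = 12.
Check: 12·(2·12 − 1) = 276. ✓

12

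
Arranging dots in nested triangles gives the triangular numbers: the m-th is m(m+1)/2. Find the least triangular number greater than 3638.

3655

Solve n(n+1)/2 > 3638 for integer n.
The largest n with value ≤ 3638 is 84 (since 3570 ≤ 3638 < 3655), so the first above is n = 85, value 3655.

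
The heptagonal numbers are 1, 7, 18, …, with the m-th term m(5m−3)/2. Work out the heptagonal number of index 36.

3186

The 36th heptagonal number is n(5n−3)/2 with n = 36.
36·(5·36 − 3)/2 = 36·177/2 = 3186.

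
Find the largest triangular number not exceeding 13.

Solve n(n+1)/2 ≤ 13 for integer n.
n = 4 gives 10 ≤ 13, while n = 5 gives 15 > 13; so the answer is 10.

10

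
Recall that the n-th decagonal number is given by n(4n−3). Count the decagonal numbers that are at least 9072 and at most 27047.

35

The n-th decagonal number is n(4n−3).
Smallest index with value ≥ 9072: n = 48 (giving 9072).
Largest index with value ≤ 27047: n = 82 (giving 26650).
Indices 48 through 82: 35 terms.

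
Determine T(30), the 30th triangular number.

465

The 30th triangular number is n(n+1)/2 with n = 30.
30·31/2 = 930/2 = 465.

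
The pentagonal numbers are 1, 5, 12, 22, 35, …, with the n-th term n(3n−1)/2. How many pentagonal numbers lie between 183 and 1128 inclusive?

16

The n-th pentagonal number is n(3n−1)/2.
Smallest index with value ≥ 183: n = 12 (giving 210).
Largest index with value ≤ 1128: n = 27 (giving 1080).
Indices 12 through 27: 16 terms.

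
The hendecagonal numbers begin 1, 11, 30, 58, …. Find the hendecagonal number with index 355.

565870

The 355th hendecagonal number is n(9n−7)/2 with n = 355.
355·(9·355 − 7)/2 = 355·3188/2 = 355·1594 = 565870.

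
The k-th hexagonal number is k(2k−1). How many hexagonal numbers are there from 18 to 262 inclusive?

The n-th hexagonal number is n(2n−1).
Smallest index with value ≥ 18: n = 4 (giving 28).
Largest index with value ≤ 262: n = 11 (giving 231).
Indices 4 through 11: 8 terms.

8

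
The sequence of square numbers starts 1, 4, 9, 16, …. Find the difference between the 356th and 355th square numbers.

711

n² − (n−1)² = 2n − 1, so 356² − 355² = 2·356 − 1 = 711.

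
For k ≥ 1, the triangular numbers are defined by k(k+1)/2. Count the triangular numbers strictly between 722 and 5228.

64

The n-th triangular number is n(n+1)/2.
Smallest index with value > 722: n = 38 (giving 741).
Largest index with value < 5228: n = 101 (giving 5151).
Indices 38 through 101: 64 terms.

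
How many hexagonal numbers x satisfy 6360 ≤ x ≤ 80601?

145

The n-th hexagonal number is n(2n−1).
Smallest index with value ≥ 6360: n = 57 (giving 6441).
Largest index with value ≤ 80601: n = 201 (giving 80601).
Indices 57 through 201: 145 terms.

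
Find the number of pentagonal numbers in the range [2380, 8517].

The n-th pentagonal number is n(3n−1)/2.
Smallest index with value ≥ 2380: n = 40 (giving 2380).
Largest index with value ≤ 8517: n = 75 (giving 8400).
Indices 40 through 75: 36 terms.

36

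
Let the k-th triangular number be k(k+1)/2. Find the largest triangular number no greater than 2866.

2850

Solve n(n+1)/2 ≤ 2866 for integer n.
n = 75 gives 2850 ≤ 2866, while n = 76 gives 2926 > 2866; so the answer is 2850.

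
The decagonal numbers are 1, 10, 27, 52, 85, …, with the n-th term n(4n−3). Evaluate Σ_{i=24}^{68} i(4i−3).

405030

Σ i(4i−3) = 4Σi² − 3Σi over i = 24..68.
Σi = 2346 − 276 = 2070 and Σi² = 107134 − 4324 = 102810.
4·102810 − 3·2070 = 405030.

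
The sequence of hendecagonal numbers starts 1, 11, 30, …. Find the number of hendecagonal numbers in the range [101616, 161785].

40

The n-th hendecagonal number is n(9n−7)/2.
Smallest index with value ≥ 101616: n = 151 (giving 102076).
Largest index with value ≤ 161785: n = 190 (giving 161785).
Indices 151 through 190: 40 terms.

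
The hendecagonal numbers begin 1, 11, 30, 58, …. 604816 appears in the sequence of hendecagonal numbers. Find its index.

367

Set n(9n−7)/2 = 604816, giving 9n² − 7n − 1209632 = 0.
So n = (7 + 6599) / 18 = 6606/18 = 367.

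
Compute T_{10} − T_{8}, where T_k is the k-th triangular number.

10·11/2 = 55 and 8·9/2 = 36.
Difference: 55 − 36 = 19.

19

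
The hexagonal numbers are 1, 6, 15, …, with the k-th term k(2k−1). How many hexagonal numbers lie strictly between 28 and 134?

The n-th hexagonal number is n(2n−1).
Smallest index with value > 28: n = 5 (giving 45).
Largest index with value < 134: n = 8 (giving 120).
Indices 5 through 8: 4 terms.

4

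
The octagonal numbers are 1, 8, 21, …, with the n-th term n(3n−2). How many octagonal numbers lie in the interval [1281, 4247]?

The n-th octagonal number is n(3n−2).
Smallest index with value ≥ 1281: n = 21 (giving 1281).
Largest index with value ≤ 4247: n = 37 (giving 4033).
Indices 21 through 37: 17 terms.

17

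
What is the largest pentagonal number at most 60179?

Solve n(3n−1)/2 ≤ 60179 for integer n.
n = 200 gives 59900 ≤ 60179, while n = 201 gives 60501 > 60179; so the answer is 59900.

59900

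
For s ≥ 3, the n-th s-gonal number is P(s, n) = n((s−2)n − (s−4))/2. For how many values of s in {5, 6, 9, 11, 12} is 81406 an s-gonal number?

s = 5: P(5, 233) = 81317 and P(5, 234) = 82017; 81406 is not s-gonal.
s = 6: P(6, 202) = 81406. ✓
s = 9: P(9, 152) = 80484 and P(9, 153) = 81549; 81406 is not s-gonal.
s = 11: P(11, 134) = 80333 and P(11, 135) = 81540; 81406 is not s-gonal.
s = 12: P(12, 127) = 80137 and P(12, 128) = 81408; 81406 is not s-gonal.
Hits: s ∈ {6} → 1.

1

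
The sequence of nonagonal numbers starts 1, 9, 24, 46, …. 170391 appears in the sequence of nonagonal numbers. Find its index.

221

Set n(7n−5)/2 = 170391, giving 7n² − 5n − 340782 = 0.
The discriminant is 25 + 56·170391 = 9541921, and √9541921 = 3089.
So n = (5 + 3089) / 14 = 3094/14 = 221.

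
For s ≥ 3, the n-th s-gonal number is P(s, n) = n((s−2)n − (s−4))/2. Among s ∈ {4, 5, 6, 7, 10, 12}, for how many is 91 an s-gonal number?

s = 4: P(4, 9) = 81 and P(4, 10) = 100; 91 is not s-gonal.
s = 5: P(5, 7) = 70 and P(5, 8) = 92; 91 is not s-gonal.
s = 6: P(6, 7) = 91. ✓
s = 7: P(7, 6) = 81 and P(7, 7) = 112; 91 is not s-gonal.
s = 10: P(10, 5) = 85 and P(10, 6) = 126; 91 is not s-gonal.
s = 12: P(12, 4) = 64 and P(12, 5) = 105; 91 is not s-gonal.
Hits: s ∈ {6} → 1.

1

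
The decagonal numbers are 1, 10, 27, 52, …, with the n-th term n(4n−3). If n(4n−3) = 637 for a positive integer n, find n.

13

Set n(4n−3) = 637, giving 4n² − 3n − 637 = 0.
The discriminant is 9 + 16·637 = 10201, and √10201 = 101.
So n = (3 + 101) / 8 = 104/8 = 13.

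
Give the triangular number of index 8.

The 8th triangular number is n(n+1)/2 with n = 8.
8·9/2 = 72/2 = 36.

36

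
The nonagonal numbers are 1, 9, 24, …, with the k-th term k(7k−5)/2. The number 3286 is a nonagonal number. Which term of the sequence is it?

Set n(7n−5)/2 = 3286, giving 7n² − 5n − 6572 = 0.
The discriminant is 25 + 56·3286 = 184041, and √184041 = 429.
So n = (5 + 429) / 14 = 434/14 = 31.

31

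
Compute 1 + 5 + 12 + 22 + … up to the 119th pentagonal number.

Σ i(3i−1)/2 = (3Σi² − Σi) / 2 over i = 1..119.
Σi = 7140 and Σi² = 568820.
(3·568820 − 1·7140) / 2 = 1699320/2 = 849660.

849660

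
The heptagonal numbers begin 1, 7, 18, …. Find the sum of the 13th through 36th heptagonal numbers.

Σ i(5i−3)/2 = (5Σi² − 3Σi) / 2 over i = 13..36.
Σi = 666 − 78 = 588 and Σi² = 16206 − 650 = 15556.
(5·15556 − 3·588) / 2 = 76016/2 = 38008.

38008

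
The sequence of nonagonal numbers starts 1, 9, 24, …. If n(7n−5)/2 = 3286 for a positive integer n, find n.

Set n(7n−5)/2 = 3286, giving 7n² − 5n − 6572 = 0.
The discriminant is 25 + 56·3286 = 184041, and √184041 = 429.
So n = (5 + 429) / 14 = 434/14 = 31.

31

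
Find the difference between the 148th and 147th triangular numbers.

Consecutive triangular numbers differ by n: T_{148} − T_{147} = 148.

148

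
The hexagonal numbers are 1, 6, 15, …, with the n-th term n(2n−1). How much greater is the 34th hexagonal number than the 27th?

847

34·(2·34 − 1) = 2278 and 27·(2·27 − 1) = 1431.
Difference: 2278 − 1431 = 847.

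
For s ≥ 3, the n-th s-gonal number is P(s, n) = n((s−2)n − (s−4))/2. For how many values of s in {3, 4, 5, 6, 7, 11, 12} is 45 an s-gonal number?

2

s = 3: P(3, 9) = 45. ✓
s = 4: P(4, 6) = 36 and P(4, 7) = 49; 45 is not s-gonal.
s = 5: P(5, 5) = 35 and P(5, 6) = 51; 45 is not s-gonal.
s = 6: P(6, 5) = 45. ✓
s = 7: P(7, 4) = 34 and P(7, 5) = 55; 45 is not s-gonal.
s = 11: P(11, 3) = 30 and P(11, 4) = 58; 45 is not s-gonal.
s = 12: P(12, 3) = 33 and P(12, 4) = 64; 45 is not s-gonal.
Hits: s ∈ {3, 6} → 2.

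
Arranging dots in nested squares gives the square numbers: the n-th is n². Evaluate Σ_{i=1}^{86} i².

215731

Σ_{i=1}^{86} i² = 86·87·173/6 = 215731.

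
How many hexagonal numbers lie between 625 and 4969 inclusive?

The n-th hexagonal number is n(2n−1).
Smallest index with value ≥ 625: n = 18 (giving 630).
Largest index with value ≤ 4969: n = 50 (giving 4950).
Indices 18 through 50: 33 terms.

33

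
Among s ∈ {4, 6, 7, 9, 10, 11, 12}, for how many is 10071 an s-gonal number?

s = 4: P(4, 100) = 10000 and P(4, 101) = 10201; 10071 is not s-gonal.
s = 6: P(6, 71) = 10011 and P(6, 72) = 10296; 10071 is not s-gonal.
s = 7: P(7, 63) = 9828 and P(7, 64) = 10144; 10071 is not s-gonal.
s = 9: P(9, 54) = 10071. ✓
s = 10: P(10, 50) = 9850 and P(10, 51) = 10251; 10071 is not s-gonal.
s = 11: P(11, 47) = 9776 and P(11, 48) = 10200; 10071 is not s-gonal.
s = 12: P(12, 45) = 9945 and P(12, 46) = 10396; 10071 is not s-gonal.
Hits: s ∈ {9} → 1.

1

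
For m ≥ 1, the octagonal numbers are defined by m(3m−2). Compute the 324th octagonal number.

324·(3·324 − 2) = 324·970 = 314280.

314280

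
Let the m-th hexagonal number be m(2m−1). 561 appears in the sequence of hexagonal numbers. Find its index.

17

Set n(2n−1) = 561, giving 2n² − n − 561 = 0.
The discriminant is 1 + 8·561 = 4489, and √4489 = 67.
So n = (1 + 67) / 4 = 68/4 = 17.
Check: 17·(2·17 − 1) = 561. ✓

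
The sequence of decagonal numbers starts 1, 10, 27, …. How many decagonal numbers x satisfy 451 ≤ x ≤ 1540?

The n-th decagonal number is n(4n−3).
Smallest index with value ≥ 451: n = 11 (giving 451).
Largest index with value ≤ 1540: n = 20 (giving 1540).
Indices 11 through 20: 10 terms.

10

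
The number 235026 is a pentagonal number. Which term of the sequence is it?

396

Set n(3n−1)/2 = 235026, giving 3n² − n − 470052 = 0.
So n = (1 + 2375) / 6 = 2376/6 = 396.
Check: 396·(3·396 − 1)/2 = 235026. ✓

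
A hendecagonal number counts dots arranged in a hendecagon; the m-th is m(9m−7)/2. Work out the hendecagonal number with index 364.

594958

The 364th hendecagonal number is n(9n−7)/2 with n = 364.
364·(9·364 − 7)/2 = 364·3269/2 = 594958.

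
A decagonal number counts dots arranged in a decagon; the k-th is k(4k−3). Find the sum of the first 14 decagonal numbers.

3745

Σ i(4i−3) = 4Σi² − 3Σi over i = 1..14.
Σi = 105 and Σi² = 1015.
4·1015 − 3·105 = 3745.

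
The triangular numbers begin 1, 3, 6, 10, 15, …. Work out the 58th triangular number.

1711

The 58th triangular number is n(n+1)/2 with n = 58.
58·59/2 = 3422/2 = 1711.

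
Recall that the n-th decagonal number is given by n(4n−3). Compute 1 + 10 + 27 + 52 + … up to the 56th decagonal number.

235676

Σ i(4i−3) = 4Σi² − 3Σi over i = 1..56.
Σi = 1596 and Σi² = 60116.
4·60116 − 3·1596 = 235676.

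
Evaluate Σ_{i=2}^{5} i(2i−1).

Σ i(2i−1) = 2Σi² − Σi over i = 2..5.
Σi = 15 − 1 = 14 and Σi² = 55 − 1 = 54.
2·54 − 1·14 = 94.

94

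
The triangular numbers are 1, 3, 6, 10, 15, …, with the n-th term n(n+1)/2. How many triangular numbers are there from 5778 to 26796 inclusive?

The n-th triangular number is n(n+1)/2.
Smallest index with value ≥ 5778: n = 107 (giving 5778).
Largest index with value ≤ 26796: n = 231 (giving 26796).
Indices 107 through 231: 125 terms.

125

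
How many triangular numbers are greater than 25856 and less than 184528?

The n-th triangular number is n(n+1)/2.
Smallest index with value > 25856: n = 227 (giving 25878).
Largest index with value < 184528: n = 606 (giving 183921).
Indices 227 through 606: 380 terms.

380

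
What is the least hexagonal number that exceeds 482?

496

Solve n(2n−1) > 482 for integer n.
The largest n with value ≤ 482 is 15 (since 435 ≤ 482 < 496), so the first above is n = 16, value 496.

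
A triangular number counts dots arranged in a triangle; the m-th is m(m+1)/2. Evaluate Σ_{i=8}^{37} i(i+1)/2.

Σ i(i+1)/2 = (Σi² + Σi) / 2 over i = 8..37.
Σi = 703 − 28 = 675 and Σi² = 17575 − 140 = 17435.
(1·17435 + 1·675) / 2 = 18110/2 = 9055.

9055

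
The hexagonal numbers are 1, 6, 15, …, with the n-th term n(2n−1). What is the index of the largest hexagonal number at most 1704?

Solve n(2n−1) ≤ 1704 for integer n.
n = 29 gives 1653 ≤ 1704, while n = 30 gives 1770 > 1704; so the answer is index 29.

29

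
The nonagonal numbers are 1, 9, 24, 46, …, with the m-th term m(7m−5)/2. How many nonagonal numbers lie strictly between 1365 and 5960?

The n-th nonagonal number is n(7n−5)/2.
Smallest index with value > 1365: n = 21 (giving 1491).
Largest index with value < 5960: n = 41 (giving 5781).
Indices 21 through 41: 21 terms.

21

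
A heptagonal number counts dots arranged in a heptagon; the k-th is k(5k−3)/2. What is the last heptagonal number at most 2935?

2839

Solve n(5n−3)/2 ≤ 2935 for integer n.
n = 34 gives 2839 ≤ 2935, while n = 35 gives 3010 > 2935; so the answer is 2839.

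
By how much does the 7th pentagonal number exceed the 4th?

7·(3·7 − 1)/2 = 70 and 4·(3·4 − 1)/2 = 22.
Difference: 70 − 22 = 48.

48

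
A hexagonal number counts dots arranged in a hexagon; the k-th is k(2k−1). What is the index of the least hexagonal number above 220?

Solve n(2n−1) > 220 for integer n.
The largest n with value ≤ 220 is 10 (since 190 ≤ 220 < 231), so the first above is n = 11, value 231.

11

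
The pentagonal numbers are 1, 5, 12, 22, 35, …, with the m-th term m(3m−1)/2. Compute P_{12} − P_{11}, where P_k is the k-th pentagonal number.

Consecutive pentagonal numbers differ by 3n − 2: here 3·12 − 2 = 34.

34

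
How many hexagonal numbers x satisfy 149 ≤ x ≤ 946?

The n-th hexagonal number is n(2n−1).
Smallest index with value ≥ 149: n = 9 (giving 153).
Largest index with value ≤ 946: n = 22 (giving 946).
Indices 9 through 22: 14 terms.

14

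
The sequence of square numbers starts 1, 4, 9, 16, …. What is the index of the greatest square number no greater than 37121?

192

Solve n² ≤ 37121 for integer n.
n = 192 gives 36864 ≤ 37121, while n = 193 gives 37249 > 37121; so the answer is index 192.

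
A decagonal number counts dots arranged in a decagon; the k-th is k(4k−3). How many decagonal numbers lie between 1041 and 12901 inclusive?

41

The n-th decagonal number is n(4n−3).
Smallest index with value ≥ 1041: n = 17 (giving 1105).
Largest index with value ≤ 12901: n = 57 (giving 12825).
Indices 17 through 57: 41 terms.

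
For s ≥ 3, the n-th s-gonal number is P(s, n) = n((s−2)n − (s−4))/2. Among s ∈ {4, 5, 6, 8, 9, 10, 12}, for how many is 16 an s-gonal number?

s = 4: P(4, 4) = 16. ✓
s = 5: P(5, 3) = 12 and P(5, 4) = 22; 16 is not s-gonal.
s = 6: P(6, 3) = 15 and P(6, 4) = 28; 16 is not s-gonal.
s = 8: P(8, 2) = 8 and P(8, 3) = 21; 16 is not s-gonal.
s = 9: P(9, 2) = 9 and P(9, 3) = 24; 16 is not s-gonal.
s = 10: P(10, 2) = 10 and P(10, 3) = 27; 16 is not s-gonal.
s = 12: P(12, 2) = 12 and P(12, 3) = 33; 16 is not s-gonal.
Hits: s ∈ {4} → 1.

1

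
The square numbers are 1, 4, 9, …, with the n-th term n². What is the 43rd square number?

1849

The 43rd square number is n² with n = 43.
43² = 1849.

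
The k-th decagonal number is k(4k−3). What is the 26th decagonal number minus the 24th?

26·(4·26 − 3) = 2626 and 24·(4·24 − 3) = 2232.
Difference: 2626 − 2232 = 394.

394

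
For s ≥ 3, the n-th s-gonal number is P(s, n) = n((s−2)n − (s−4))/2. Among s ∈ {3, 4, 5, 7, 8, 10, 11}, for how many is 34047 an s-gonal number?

1

s = 3: P(3, 260) = 33930 and P(3, 261) = 34191; 34047 is not s-gonal.
s = 4: P(4, 184) = 33856 and P(4, 185) = 34225; 34047 is not s-gonal.
s = 5: P(5, 150) = 33675 and P(5, 151) = 34126; 34047 is not s-gonal.
s = 7: P(7, 117) = 34047. ✓
s = 8: P(8, 106) = 33496 and P(8, 107) = 34133; 34047 is not s-gonal.
s = 10: P(10, 92) = 33580 and P(10, 93) = 34317; 34047 is not s-gonal.
s = 11: P(11, 87) = 33756 and P(11, 88) = 34540; 34047 is not s-gonal.
Hits: s ∈ {7} → 1.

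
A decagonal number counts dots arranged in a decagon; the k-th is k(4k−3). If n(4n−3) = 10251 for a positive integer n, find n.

51

Set n(4n−3) = 10251, giving 4n² − 3n − 10251 = 0.
So n = (3 + 405) / 8 = 408/8 = 51.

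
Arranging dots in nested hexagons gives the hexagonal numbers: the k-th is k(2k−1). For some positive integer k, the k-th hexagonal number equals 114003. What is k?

Set n(2n−1) = 114003, giving 2n² − n − 114003 = 0.
So n = (1 + 955) / 4 = 956/4 = 239.

239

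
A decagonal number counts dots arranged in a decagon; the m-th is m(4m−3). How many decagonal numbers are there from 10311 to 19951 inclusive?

The n-th decagonal number is n(4n−3).
Smallest index with value ≥ 10311: n = 52 (giving 10660).
Largest index with value ≤ 19951: n = 71 (giving 19951).
Indices 52 through 71: 20 terms.

20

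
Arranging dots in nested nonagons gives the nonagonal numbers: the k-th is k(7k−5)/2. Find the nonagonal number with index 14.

651

14·(7·14 − 5)/2 = 14·93/2 = 651.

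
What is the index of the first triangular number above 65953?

363

Solve n(n+1)/2 > 65953 for integer n.
The largest n with value ≤ 65953 is 362 (since 65703 ≤ 65953 < 66066), so the first above is n = 363, value 66066.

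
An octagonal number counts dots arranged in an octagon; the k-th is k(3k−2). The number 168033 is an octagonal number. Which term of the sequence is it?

237

Set n(3n−2) = 168033, giving 3n² − 2n − 168033 = 0.
The discriminant is 4 + 12·168033 = 2016400, and √2016400 = 1420.
So n = (2 + 1420) / 6 = 1422/6 = 237.
Check: 237·(3·237 − 2) = 168033. ✓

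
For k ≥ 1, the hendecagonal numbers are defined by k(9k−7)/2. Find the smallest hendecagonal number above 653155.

Solve n(9n−7)/2 > 653155 for integer n.
The largest n with value ≤ 653155 is 381 (since 651891 ≤ 653155 < 655321), so the first above is n = 382, value 655321.

655321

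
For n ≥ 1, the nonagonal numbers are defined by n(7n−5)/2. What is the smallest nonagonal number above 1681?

1794

Solve n(7n−5)/2 > 1681 for integer n.
The largest n with value ≤ 1681 is 22 (since 1639 ≤ 1681 < 1794), so the first above is n = 23, value 1794.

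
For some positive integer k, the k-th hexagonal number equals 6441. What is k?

57

Set n(2n−1) = 6441, giving 2n² − n − 6441 = 0.
The discriminant is 1 + 8·6441 = 51529, and √51529 = 227.
So n = (1 + 227) / 4 = 228/4 = 57.
Check: 57·(2·57 − 1) = 6441. ✓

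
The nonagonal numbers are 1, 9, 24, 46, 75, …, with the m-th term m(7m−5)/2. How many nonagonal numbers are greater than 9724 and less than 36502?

The n-th nonagonal number is n(7n−5)/2.
Smallest index with value > 9724: n = 54 (giving 10071).
Largest index with value < 36502: n = 102 (giving 36159).
Indices 54 through 102: 49 terms.

49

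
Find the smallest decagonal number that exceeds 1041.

1105

Solve n(4n−3) > 1041 for integer n.
The largest n with value ≤ 1041 is 16 (since 976 ≤ 1041 < 1105), so the first above is n = 17, value 1105.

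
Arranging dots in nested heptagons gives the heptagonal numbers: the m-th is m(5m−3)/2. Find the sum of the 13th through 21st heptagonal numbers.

6423

Σ i(5i−3)/2 = (5Σi² − 3Σi) / 2 over i = 13..21.
Σi = 231 − 78 = 153 and Σi² = 3311 − 650 = 2661.
(5·2661 − 3·153) / 2 = 12846/2 = 6423.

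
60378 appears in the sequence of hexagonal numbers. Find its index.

174

Set n(2n−1) = 60378, giving 2n² − n − 60378 = 0.
So n = (1 + 695) / 4 = 696/4 = 174.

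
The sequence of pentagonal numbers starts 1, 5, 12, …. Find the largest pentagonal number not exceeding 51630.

Solve n(3n−1)/2 ≤ 51630 for integer n.
n = 185 gives 51245 ≤ 51630, while n = 186 gives 51801 > 51630; so the answer is 51245.

51245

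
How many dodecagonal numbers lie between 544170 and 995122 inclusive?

The n-th dodecagonal number is n(5n−4).
Smallest index with value ≥ 544170: n = 331 (giving 546481).
Largest index with value ≤ 995122: n = 446 (giving 992796).
Indices 331 through 446: 116 terms.

116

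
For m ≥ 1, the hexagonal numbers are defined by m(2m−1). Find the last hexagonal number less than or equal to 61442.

61075

Solve n(2n−1) ≤ 61442 for integer n.
n = 175 gives 61075 ≤ 61442, while n = 176 gives 61776 > 61442; so the answer is 61075.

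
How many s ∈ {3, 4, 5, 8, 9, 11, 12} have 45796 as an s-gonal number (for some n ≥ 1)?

1

s = 3: P(3, 302) = 45753 and P(3, 303) = 46056; 45796 is not s-gonal.
s = 4: P(4, 214) = 45796. ✓
s = 5: P(5, 174) = 45327 and P(5, 175) = 45850; 45796 is not s-gonal.
s = 8: P(8, 123) = 45141 and P(8, 124) = 45880; 45796 is not s-gonal.
s = 9: P(9, 114) = 45201 and P(9, 115) = 46000; 45796 is not s-gonal.
s = 11: P(11, 101) = 45551 and P(11, 102) = 46461; 45796 is not s-gonal.
s = 12: P(12, 96) = 45696 and P(12, 97) = 46657; 45796 is not s-gonal.
Hits: s ∈ {4} → 1.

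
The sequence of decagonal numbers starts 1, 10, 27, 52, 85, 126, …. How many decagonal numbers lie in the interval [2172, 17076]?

42

The n-th decagonal number is n(4n−3).
Smallest index with value ≥ 2172: n = 24 (giving 2232).
Largest index with value ≤ 17076: n = 65 (giving 16705).
Indices 24 through 65: 42 terms.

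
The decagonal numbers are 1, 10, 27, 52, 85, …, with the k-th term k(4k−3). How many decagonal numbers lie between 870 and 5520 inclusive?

22

The n-th decagonal number is n(4n−3).
Smallest index with value ≥ 870: n = 16 (giving 976).
Largest index with value ≤ 5520: n = 37 (giving 5365).
Indices 16 through 37: 22 terms.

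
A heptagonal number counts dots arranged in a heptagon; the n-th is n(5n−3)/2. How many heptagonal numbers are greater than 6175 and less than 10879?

16

The n-th heptagonal number is n(5n−3)/2.
Smallest index with value > 6175: n = 51 (giving 6426).
Largest index with value < 10879: n = 66 (giving 10791).
Indices 51 through 66: 16 terms.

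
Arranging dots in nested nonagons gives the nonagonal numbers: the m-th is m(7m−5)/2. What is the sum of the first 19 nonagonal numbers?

8170

Σ i(7i−5)/2 = (7Σi² − 5Σi) / 2 over i = 1..19.
Σi = 190 and Σi² = 2470.
(7·2470 − 5·190) / 2 = 16340/2 = 8170.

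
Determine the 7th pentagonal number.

70

The 7th pentagonal number is n(3n−1)/2 with n = 7.
7·(3·7 − 1)/2 = 7·20/2 = 7·10 = 70.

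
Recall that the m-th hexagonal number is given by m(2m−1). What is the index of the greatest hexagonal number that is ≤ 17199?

Solve n(2n−1) ≤ 17199 for integer n.
n = 92 gives 16836 ≤ 17199, while n = 93 gives 17205 > 17199; so the answer is index 92.

92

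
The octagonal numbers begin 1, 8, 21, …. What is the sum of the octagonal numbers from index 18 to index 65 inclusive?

Σ i(3i−2) = 3Σi² − 2Σi over i = 18..65.
Σi = 2145 − 153 = 1992 and Σi² = 93665 − 1785 = 91880.
3·91880 − 2·1992 = 271656.

271656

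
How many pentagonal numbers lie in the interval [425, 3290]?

31

The n-th pentagonal number is n(3n−1)/2.
Smallest index with value ≥ 425: n = 17 (giving 425).
Largest index with value ≤ 3290: n = 47 (giving 3290).
Indices 17 through 47: 31 terms.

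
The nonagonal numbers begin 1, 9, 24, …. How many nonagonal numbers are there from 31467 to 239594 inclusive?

166

The n-th nonagonal number is n(7n−5)/2.
Smallest index with value ≥ 31467: n = 96 (giving 32016).
Largest index with value ≤ 239594: n = 261 (giving 237771).
Indices 96 through 261: 166 terms.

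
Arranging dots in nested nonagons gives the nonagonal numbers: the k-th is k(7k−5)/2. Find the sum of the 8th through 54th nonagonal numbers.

184710

Σ i(7i−5)/2 = (7Σi² − 5Σi) / 2 over i = 8..54.
Σi = 1485 − 28 = 1457 and Σi² = 53955 − 140 = 53815.
(7·53815 − 5·1457) / 2 = 369420/2 = 184710.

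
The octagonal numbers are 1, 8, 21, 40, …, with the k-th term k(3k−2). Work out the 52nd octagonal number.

8008

The 52nd octagonal number is n(3n−2) with n = 52.
52·(3·52 − 2) = 52·154 = 8008.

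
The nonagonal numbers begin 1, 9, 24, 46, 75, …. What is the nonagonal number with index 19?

1216

The 19th nonagonal number is n(7n−5)/2 with n = 19.
19·(7·19 − 5)/2 = 19·128/2 = 19·64 = 1216.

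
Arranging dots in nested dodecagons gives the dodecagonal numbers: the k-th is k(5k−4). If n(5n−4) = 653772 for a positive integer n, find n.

362

Set n(5n−4) = 653772, giving 5n² − 4n − 653772 = 0.
The discriminant is 16 + 20·653772 = 13075456, and √13075456 = 3616.
So n = (4 + 3616) / 10 = 3620/10 = 362.
Check: 362·(5·362 − 4) = 653772. ✓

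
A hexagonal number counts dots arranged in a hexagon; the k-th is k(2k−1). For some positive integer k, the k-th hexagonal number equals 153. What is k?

Set n(2n−1) = 153, giving 2n² − n − 153 = 0.
So n = (1 + 35) / 4 = 36/4 = 9.

9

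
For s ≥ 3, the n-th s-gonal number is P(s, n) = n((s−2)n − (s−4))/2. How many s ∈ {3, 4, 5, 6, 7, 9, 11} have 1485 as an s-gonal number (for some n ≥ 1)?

1

s = 3: P(3, 54) = 1485. ✓
s = 4: P(4, 38) = 1444 and P(4, 39) = 1521; 1485 is not s-gonal.
s = 5: P(5, 31) = 1426 and P(5, 32) = 1520; 1485 is not s-gonal.
s = 6: P(6, 27) = 1431 and P(6, 28) = 1540; 1485 is not s-gonal.
s = 7: P(7, 24) = 1404 and P(7, 25) = 1525; 1485 is not s-gonal.
s = 9: P(9, 20) = 1350 and P(9, 21) = 1491; 1485 is not s-gonal.
s = 11: P(11, 18) = 1395 and P(11, 19) = 1558; 1485 is not s-gonal.
Hits: s ∈ {3} → 1.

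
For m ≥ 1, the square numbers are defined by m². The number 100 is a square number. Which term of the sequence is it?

10

We need n² = 100, so n = √100 = 10.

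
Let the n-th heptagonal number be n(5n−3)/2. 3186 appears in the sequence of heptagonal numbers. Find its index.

Set n(5n−3)/2 = 3186, giving 5n² − 3n − 6372 = 0.
The discriminant is 9 + 40·3186 = 127449, and √127449 = 357.
So n = (3 + 357) / 10 = 360/10 = 36.

36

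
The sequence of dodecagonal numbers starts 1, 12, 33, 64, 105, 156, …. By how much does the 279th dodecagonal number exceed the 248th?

279·(5·279 − 4) = 388089 and 248·(5·248 − 4) = 306528.
Difference: 388089 − 306528 = 81561.

81561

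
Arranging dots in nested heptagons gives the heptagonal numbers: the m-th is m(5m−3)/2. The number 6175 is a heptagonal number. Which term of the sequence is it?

Set n(5n−3)/2 = 6175, giving 5n² − 3n − 12350 = 0.
So n = (3 + 497) / 10 = 500/10 = 50.
Check: 50·(5·50 − 3)/2 = 6175. ✓

50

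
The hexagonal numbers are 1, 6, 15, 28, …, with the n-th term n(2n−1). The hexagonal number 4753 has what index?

Set n(2n−1) = 4753, giving 2n² − n − 4753 = 0.
So n = (1 + 195) / 4 = 196/4 = 49.

49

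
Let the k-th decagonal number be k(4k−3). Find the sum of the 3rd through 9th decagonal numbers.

Σ i(4i−3) = 4Σi² − 3Σi over i = 3..9.
Σi = 45 − 3 = 42 and Σi² = 285 − 5 = 280.
4·280 − 3·42 = 994.

994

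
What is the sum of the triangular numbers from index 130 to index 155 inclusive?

Σ i(i+1)/2 = (Σi² + Σi) / 2 over i = 130..155.
Σi = 12090 − 8385 = 3705 and Σi² = 1253330 − 723905 = 529425.
(1·529425 + 1·3705) / 2 = 533130/2 = 266565.

266565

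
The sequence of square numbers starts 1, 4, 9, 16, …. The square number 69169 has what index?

263

We need n² = 69169, so n = √69169 = 263.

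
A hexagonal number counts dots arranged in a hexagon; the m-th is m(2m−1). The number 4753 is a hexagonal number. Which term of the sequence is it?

Set n(2n−1) = 4753, giving 2n² − n − 4753 = 0.
The discriminant is 1 + 8·4753 = 38025, and √38025 = 195.
So n = (1 + 195) / 4 = 196/4 = 49.
Check: 49·(2·49 − 1) = 4753. ✓

49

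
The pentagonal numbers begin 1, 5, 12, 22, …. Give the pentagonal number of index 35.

1820

The 35th pentagonal number is n(3n−1)/2 with n = 35.
35·(3·35 − 1)/2 = 35·104/2 = 35·52 = 1820.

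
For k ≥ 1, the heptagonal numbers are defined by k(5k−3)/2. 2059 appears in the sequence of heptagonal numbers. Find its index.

29

Set n(5n−3)/2 = 2059, giving 5n² − 3n − 4118 = 0.
So n = (3 + 287) / 10 = 290/10 = 29.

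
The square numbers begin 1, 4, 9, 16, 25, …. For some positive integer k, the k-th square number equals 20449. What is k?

143

We need n² = 20449, so n = √20449 = 143.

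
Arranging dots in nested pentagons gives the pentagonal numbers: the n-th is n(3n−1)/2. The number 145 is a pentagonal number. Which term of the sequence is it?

10

Set n(3n−1)/2 = 145, giving 3n² − n − 290 = 0.
The discriminant is 1 + 24·145 = 3481, and √3481 = 59.
So n = (1 + 59) / 6 = 60/6 = 10.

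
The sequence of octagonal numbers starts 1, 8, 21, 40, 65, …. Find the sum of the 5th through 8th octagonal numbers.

470

Σ i(3i−2) = 3Σi² − 2Σi over i = 5..8.
Σi = 36 − 10 = 26 and Σi² = 204 − 30 = 174.
3·174 − 2·26 = 470.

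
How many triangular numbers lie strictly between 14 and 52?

The n-th triangular number is n(n+1)/2.
Smallest index with value > 14: n = 5 (giving 15).
Largest index with value < 52: n = 9 (giving 45).
Indices 5 through 9: 5 terms.

5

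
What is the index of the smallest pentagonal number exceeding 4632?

56

Solve n(3n−1)/2 > 4632 for integer n.
The largest n with value ≤ 4632 is 55 (since 4510 ≤ 4632 < 4676), so the first above is n = 56, value 4676.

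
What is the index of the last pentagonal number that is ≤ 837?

Solve n(3n−1)/2 ≤ 837 for integer n.
n = 23 gives 782 ≤ 837, while n = 24 gives 852 > 837; so the answer is index 23.

23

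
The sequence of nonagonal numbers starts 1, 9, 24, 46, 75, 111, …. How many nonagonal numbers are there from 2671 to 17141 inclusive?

43

The n-th nonagonal number is n(7n−5)/2.
Smallest index with value ≥ 2671: n = 28 (giving 2674).
Largest index with value ≤ 17141: n = 70 (giving 16975).
Indices 28 through 70: 43 terms.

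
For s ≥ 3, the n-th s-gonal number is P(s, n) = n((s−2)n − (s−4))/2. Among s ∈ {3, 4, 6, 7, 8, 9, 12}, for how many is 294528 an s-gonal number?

2

s = 3: P(3, 767) = 294528. ✓
s = 4: P(4, 542) = 293764 and P(4, 543) = 294849; 294528 is not s-gonal.
s = 6: P(6, 384) = 294528. ✓
s = 7: P(7, 343) = 293608 and P(7, 344) = 295324; 294528 is not s-gonal.
s = 8: P(8, 313) = 293281 and P(8, 314) = 295160; 294528 is not s-gonal.
s = 9: P(9, 290) = 293625 and P(9, 291) = 295656; 294528 is not s-gonal.
s = 12: P(12, 243) = 294273 and P(12, 244) = 296704; 294528 is not s-gonal.
Hits: s ∈ {3, 6} → 2.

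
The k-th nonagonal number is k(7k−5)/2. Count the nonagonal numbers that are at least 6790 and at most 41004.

The n-th nonagonal number is n(7n−5)/2.
Smallest index with value ≥ 6790: n = 45 (giving 6975).
Largest index with value ≤ 41004: n = 108 (giving 40554).
Indices 45 through 108: 64 terms.

64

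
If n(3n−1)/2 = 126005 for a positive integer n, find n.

290

Set n(3n−1)/2 = 126005, giving 3n² − n − 252010 = 0.
So n = (1 + 1739) / 6 = 1740/6 = 290.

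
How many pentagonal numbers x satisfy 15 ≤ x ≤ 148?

The n-th pentagonal number is n(3n−1)/2.
Smallest index with value ≥ 15: n = 4 (giving 22).
Largest index with value ≤ 148: n = 10 (giving 145).
Indices 4 through 10: 7 terms.

7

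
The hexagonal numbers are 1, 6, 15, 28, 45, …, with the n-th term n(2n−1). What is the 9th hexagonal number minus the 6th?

9·(2·9 − 1) = 153 and 6·(2·6 − 1) = 66.
Difference: 153 − 66 = 87.

87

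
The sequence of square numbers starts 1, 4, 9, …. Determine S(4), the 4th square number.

16

The 4th square number is n² with n = 4.
4² = 16.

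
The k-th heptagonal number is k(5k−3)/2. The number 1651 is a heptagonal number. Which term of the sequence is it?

26

Set n(5n−3)/2 = 1651, giving 5n² − 3n − 3302 = 0.
The discriminant is 9 + 40·1651 = 66049, and √66049 = 257.
So n = (3 + 257) / 10 = 260/10 = 26.
Check: 26·(5·26 − 3)/2 = 1651. ✓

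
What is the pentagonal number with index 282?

119145

282·(3·282 − 1)/2 = 282·845/2 = 119145.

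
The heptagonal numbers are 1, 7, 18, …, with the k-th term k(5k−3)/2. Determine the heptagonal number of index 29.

The 29th heptagonal number is n(5n−3)/2 with n = 29.
29·(5·29 − 3)/2 = 29·142/2 = 29·71 = 2059.

2059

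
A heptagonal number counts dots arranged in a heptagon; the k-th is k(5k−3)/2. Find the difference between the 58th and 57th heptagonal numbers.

Consecutive heptagonal numbers differ by 5n − 4: here 5·58 − 4 = 286.

286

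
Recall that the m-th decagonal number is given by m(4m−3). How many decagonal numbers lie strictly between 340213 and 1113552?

235

The n-th decagonal number is n(4n−3).
Smallest index with value > 340213: n = 293 (giving 342517).
Largest index with value < 1113552: n = 527 (giving 1109335).
Indices 293 through 527: 235 terms.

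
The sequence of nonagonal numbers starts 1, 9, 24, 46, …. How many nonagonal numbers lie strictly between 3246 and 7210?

The n-th nonagonal number is n(7n−5)/2.
Smallest index with value > 3246: n = 31 (giving 3286).
Largest index with value < 7210: n = 45 (giving 6975).
Indices 31 through 45: 15 terms.

15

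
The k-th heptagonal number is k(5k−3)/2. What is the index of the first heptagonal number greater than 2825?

34

Solve n(5n−3)/2 > 2825 for integer n.
The largest n with value ≤ 2825 is 33 (since 2673 ≤ 2825 < 2839), so the first above is n = 34, value 2839.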